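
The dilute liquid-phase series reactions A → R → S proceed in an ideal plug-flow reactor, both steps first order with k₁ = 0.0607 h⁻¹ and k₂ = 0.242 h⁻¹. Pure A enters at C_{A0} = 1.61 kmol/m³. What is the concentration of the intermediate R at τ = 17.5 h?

0.179 kmol/m³

Solving the coupled first-order balances gives C_R(τ) = [k₁/(k₂−k₁)]·C_{A0}·(e^(−k₁τ) − e^(−k₂τ)).
e^(−k₁τ) = e^(−0.0607×17.5) = e^(−1.062) = 0.3457; e^(−k₂τ) = e^(−4.235) = 0.01448.
C_R = 0.0607×1.61/(0.242−0.0607) × (0.3457−0.01448) = 0.5390×0.3312 = 0.1785 kmol/m³.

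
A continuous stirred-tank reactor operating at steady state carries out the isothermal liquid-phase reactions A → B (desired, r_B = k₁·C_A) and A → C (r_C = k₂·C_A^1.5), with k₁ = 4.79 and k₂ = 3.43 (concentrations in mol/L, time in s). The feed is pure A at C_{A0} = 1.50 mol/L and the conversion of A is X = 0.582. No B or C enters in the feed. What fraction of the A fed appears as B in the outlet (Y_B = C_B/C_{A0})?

0.371

Exit C_A = C_{A0}(1−X) = 1.50×0.418 = 0.6270 mol/L.
In a CSTR the entire volume is at exit conditions, so r_B = 4.79×0.6270 = 3.003 and r_C = 3.43×0.6270^1.5 = 1.703.
Fraction of consumed A going to B: r_B/(r_B+r_C) = 0.6382.
C_B = 0.6382·C_{A0}·X = 0.6382×1.50×0.582 = 0.557 mol/L; Y_B = C_B/C_{A0} = 0.371.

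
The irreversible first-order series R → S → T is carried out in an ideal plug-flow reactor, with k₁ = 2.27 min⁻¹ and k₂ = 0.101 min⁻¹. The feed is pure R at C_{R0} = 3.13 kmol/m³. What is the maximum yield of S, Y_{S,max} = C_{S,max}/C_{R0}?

At the optimum, C_{S,max}/C_{R0} = (k₁/k₂)^[k₂/(k₂−k₁)].
= (2.27/0.101)^(0.101/(0.101−2.27)) = (22.48)^(-0.04657) = 0.8651.

0.865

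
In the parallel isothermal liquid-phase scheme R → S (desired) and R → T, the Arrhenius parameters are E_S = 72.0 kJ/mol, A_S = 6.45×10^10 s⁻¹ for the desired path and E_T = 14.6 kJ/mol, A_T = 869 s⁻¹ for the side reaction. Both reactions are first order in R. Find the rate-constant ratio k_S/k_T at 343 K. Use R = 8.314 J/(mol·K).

0.135

Since both paths have the same order in R, the concentration cancels and S_{S/T} = k_S/k_T = (A_S/A_T)·exp[(E_T−E_S)/(RT)].
(E_T−E_S)/(RT) = (14.6−72.0)×10³/(8.314×343) = -57400/2852 = -20.13.
k_S/k_T = (6.45×10^10/869)·exp(-20.13) = 7.422×10^7 × 1.813×10^-9 = 0.135.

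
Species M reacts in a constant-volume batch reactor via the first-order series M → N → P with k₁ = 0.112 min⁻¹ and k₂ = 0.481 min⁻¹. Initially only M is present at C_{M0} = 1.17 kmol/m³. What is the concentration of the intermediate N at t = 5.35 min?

For first-order series with pure M initially, C_N(t) = k₁C_{M0}/(k₂−k₁)·(e^(−k₁t) − e^(−k₂t)).
e^(−k₁t) = e^(−0.112×5.35) = e^(−0.5992) = 0.5493; e^(−k₂t) = e^(−2.573) = 0.07628.
C_N = 0.112×1.17/(0.481−0.112) × (0.5493−0.07628) = 0.3551×0.4730 = 0.1680 kmol/m³.

0.168 kmol/m³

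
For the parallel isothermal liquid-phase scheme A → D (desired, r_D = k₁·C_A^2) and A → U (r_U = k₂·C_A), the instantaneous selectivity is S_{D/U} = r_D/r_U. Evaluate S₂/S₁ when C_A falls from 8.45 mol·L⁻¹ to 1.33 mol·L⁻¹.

0.157

S_{D/U} = (k₁/k₂)·C_A, so S₂/S₁ = (C_{A,2}/C_{A,1}).
= 1.33/8.45 = 0.157.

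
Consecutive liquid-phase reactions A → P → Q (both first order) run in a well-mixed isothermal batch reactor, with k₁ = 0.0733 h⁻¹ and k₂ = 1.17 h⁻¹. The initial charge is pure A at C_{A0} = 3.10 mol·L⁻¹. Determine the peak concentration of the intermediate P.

For a first-order series the maximum intermediate yield is C_{P,max}/C_{A0} = (k₁/k₂)^[k₂/(k₂−k₁)].
= (0.0733/1.17)^(1.17/(1.17−0.0733)) = (0.06265)^(1.067) = 0.05206.
C_{P,max} = 0.05206×3.10 = 0.161 mol·L⁻¹.

0.161 mol·L⁻¹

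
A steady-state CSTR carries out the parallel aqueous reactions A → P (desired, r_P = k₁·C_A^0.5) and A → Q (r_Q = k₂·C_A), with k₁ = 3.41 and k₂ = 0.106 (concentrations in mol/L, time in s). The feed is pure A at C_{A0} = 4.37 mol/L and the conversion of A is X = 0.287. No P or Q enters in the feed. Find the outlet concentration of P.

1.19 mol/L

Exit C_A = C_{A0}(1−X) = 4.37×0.713 = 3.116 mol/L.
Rates in a CSTR are evaluated at the outlet concentration: r_P = 3.41×3.116^0.5 = 6.019, r_Q = 0.106×3.116 = 0.3303.
Fraction of consumed A going to P: r_P/(r_P+r_Q) = 0.9480.
C_P = 0.9480·C_{A0}·X = 0.9480×4.37×0.287 = 1.19 mol/L.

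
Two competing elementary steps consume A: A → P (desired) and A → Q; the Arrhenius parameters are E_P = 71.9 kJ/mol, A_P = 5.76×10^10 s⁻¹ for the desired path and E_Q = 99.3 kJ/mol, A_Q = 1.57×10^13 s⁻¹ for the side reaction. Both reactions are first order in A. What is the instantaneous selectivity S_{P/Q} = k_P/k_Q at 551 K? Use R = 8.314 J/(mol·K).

Since both paths have the same order in A, the concentration cancels and S_{P/Q} = k_P/k_Q = (A_P/A_Q)·exp[(E_Q−E_P)/(RT)].
(E_Q−E_P)/(RT) = (99.3−71.9)×10³/(8.314×551) = 27400/4581 = 5.981.
k_P/k_Q = (5.76×10^10/1.57×10^13)·exp(5.981) = 0.003669 × 395.9 = 1.45.

1.45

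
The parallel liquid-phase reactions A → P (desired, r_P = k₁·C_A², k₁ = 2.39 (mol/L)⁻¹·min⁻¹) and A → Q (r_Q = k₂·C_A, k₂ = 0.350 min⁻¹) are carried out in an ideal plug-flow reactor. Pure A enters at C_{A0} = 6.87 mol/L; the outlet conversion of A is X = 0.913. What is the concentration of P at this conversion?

C_A = C_{A0}(1−X) = 0.5977 mol/L.
Along a PFR/batch, dC_Q/dC_A = −r_Q/(r_P+r_Q) = −k₂/(k₂+k₁·C_A).
Integrating from C_{A0} to C_A: C_Q = (0.350/2.39)·ln[(0.350+2.39·6.87)/(0.350+2.39·0.598)] = 0.1464·ln(16.77/1.778) = 0.3286 mol/L.
Then C_P = (C_{A0}−C_A) − C_Q = 6.272 − 0.3286 = 5.944 mol/L.

5.94 mol/L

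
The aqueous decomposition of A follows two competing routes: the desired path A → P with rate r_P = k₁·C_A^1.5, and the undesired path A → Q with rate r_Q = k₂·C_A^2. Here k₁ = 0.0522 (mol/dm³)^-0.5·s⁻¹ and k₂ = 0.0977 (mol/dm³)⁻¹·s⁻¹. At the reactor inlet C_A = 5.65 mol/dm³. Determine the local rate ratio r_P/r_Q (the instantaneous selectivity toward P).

0.225

S_{P/Q} = r_P/r_Q = (k₁·C_A^1.5)/(k₂·C_A^2) = (k₁/k₂)·C_A^-0.5.
= (0.0522×5.650^1.5) / (0.0977×5.650^2) = 0.7010/3.119 = 0.225.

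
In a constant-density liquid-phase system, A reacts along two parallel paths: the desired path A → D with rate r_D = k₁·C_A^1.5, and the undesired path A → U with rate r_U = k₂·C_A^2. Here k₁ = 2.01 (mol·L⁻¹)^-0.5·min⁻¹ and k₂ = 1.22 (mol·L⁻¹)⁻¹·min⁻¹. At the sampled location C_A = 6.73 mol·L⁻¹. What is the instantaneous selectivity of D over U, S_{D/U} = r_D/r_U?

S_{D/U} = r_D/r_U = (k₁·C_A^1.5)/(k₂·C_A^2) = (k₁/k₂)·C_A^-0.5.
= (2.01×6.730^1.5) / (1.22×6.730^2) = 35.09/55.26 = 0.635.
The undesired path is higher order in A, so low C_A (CSTR or dilute feed) favours D.

0.635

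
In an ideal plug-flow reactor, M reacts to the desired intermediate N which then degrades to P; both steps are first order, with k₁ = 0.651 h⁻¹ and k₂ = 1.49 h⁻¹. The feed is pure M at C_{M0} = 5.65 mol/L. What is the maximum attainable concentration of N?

1.30 mol/L

Evaluating C_N at τ_opt = ln(k₂/k₁)/(k₂−k₁) gives C_{N,max}/C_{M0} = (k₁/k₂)^[k₂/(k₂−k₁)].
= (0.651/1.49)^(1.49/(1.49−0.651)) = (0.4369)^(1.776) = 0.2298.
C_{N,max} = 0.2298×5.65 = 1.30 mol/L.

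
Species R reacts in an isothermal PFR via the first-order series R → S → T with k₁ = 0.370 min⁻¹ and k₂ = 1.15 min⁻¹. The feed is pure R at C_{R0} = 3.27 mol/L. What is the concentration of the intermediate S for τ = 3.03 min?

0.458 mol/L

Solving the coupled first-order balances gives C_S(τ) = [k₁/(k₂−k₁)]·C_{R0}·(e^(−k₁τ) − e^(−k₂τ)).
e^(−k₁τ) = e^(−0.370×3.03) = e^(−1.121) = 0.3259; e^(−k₂τ) = e^(−3.484) = 0.03067.
C_S = 0.370×3.27/(1.15−0.370) × (0.3259−0.03067) = 1.551×0.2953 = 0.4580 mol/L.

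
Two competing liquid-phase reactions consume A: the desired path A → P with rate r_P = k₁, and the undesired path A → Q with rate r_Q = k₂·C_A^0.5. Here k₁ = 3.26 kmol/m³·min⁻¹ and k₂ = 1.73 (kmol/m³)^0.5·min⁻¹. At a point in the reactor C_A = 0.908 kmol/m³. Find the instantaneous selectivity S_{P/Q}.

1.98

S_{P/Q} = r_P/r_Q = (k₁)/(k₂·C_A^0.5) = (k₁/k₂)·C_A^-0.5.
= (3.26) / (1.73×0.9080^0.5) = 3.260/1.649 = 1.98.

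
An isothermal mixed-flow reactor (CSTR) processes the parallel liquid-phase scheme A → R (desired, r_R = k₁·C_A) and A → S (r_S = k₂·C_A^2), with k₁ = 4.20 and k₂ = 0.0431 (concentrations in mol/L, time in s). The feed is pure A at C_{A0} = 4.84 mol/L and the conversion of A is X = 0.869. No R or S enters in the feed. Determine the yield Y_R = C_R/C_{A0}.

0.863

Exit C_A = C_{A0}(1−X) = 4.84×0.131 = 0.6340 mol/L.
A CSTR operates uniformly at the exit composition, giving r_R = 2.663 and r_S = 0.01733 (each k·C_A^n at C_A = 0.6340).
Fraction of consumed A going to R: r_R/(r_R+r_S) = 0.9935.
C_R = 0.9935·C_{A0}·X = 0.9935×4.84×0.869 = 4.18 mol/L; Y_R = C_R/C_{A0} = 0.863.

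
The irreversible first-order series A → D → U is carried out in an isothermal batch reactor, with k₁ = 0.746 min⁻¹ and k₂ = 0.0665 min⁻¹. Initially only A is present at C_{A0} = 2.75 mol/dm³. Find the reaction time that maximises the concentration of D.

3.56 min

Setting dC_D/dt = 0 gives t_opt = ln(k₂/k₁)/(k₂−k₁).
= ln(0.0665/0.746)/(0.0665−0.746) = ln(0.08914)/-0.6795 = -2.418/-0.6795 = 3.56 min.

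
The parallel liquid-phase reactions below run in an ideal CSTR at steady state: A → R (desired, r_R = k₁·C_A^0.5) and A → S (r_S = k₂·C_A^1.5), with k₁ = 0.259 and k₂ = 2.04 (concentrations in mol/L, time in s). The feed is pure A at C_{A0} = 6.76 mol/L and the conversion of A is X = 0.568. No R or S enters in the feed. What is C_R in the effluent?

0.160 mol/L

Exit C_A = C_{A0}(1−X) = 6.76×0.432 = 2.920 mol/L.
Rates in a CSTR are evaluated at the outlet concentration: r_R = 0.259×2.920^0.5 = 0.4426, r_S = 2.04×2.920^1.5 = 10.18.
Fraction of consumed A going to R: r_R/(r_R+r_S) = 0.04166.
C_R = 0.04166·C_{A0}·X = 0.04166×6.76×0.568 = 0.160 mol/L.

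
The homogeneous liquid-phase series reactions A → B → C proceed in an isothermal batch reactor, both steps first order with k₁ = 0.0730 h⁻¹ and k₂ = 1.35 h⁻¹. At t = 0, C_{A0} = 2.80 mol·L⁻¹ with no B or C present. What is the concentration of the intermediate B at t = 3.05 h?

0.126 mol·L⁻¹

The intermediate concentration in a first-order A→B→C sequence is C_B = k₁C_{A0}(e^(−k₁t) − e^(−k₂t))/(k₂−k₁).
e^(−k₁t) = e^(−0.0730×3.05) = e^(−0.2226) = 0.8004; e^(−k₂t) = e^(−4.117) = 0.01629.
C_B = 0.0730×2.80/(1.35−0.0730) × (0.8004−0.01629) = 0.1601×0.7841 = 0.1255 mol·L⁻¹.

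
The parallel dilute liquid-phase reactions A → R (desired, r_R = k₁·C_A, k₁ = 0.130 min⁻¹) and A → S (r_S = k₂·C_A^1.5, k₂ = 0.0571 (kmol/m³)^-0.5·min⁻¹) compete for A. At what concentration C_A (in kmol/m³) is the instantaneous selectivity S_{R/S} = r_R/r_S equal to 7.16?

S_{R/S} = (k₁/k₂)·C_A^-0.5 ⇒ C_A = (S·k₂/k₁)^(-2).
= (7.16×0.0571/0.130)^(-2) = (3.145)^(-2) = 0.101 kmol/m³.

0.101 kmol/m³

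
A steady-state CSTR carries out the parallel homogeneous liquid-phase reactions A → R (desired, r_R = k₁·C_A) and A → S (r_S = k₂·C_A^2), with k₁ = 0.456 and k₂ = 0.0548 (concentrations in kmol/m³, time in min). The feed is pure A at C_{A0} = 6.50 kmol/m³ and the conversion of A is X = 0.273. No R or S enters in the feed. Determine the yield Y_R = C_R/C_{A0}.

0.174

Exit C_A = C_{A0}(1−X) = 6.50×0.727 = 4.726 kmol/m³.
A CSTR operates uniformly at the exit composition, giving r_R = 2.155 and r_S = 1.224 (each k·C_A^n at C_A = 4.726).
Fraction of consumed A going to R: r_R/(r_R+r_S) = 0.6378.
C_R = 0.6378·C_{A0}·X = 0.6378×6.50×0.273 = 1.13 kmol/m³; Y_R = C_R/C_{A0} = 0.174.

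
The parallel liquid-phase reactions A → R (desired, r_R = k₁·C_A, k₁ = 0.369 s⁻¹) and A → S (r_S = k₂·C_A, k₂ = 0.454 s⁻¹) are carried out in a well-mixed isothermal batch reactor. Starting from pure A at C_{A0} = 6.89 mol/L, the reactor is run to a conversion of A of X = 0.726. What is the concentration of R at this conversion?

C_A = C_{A0}(1−X) = 1.888 mol/L.
Both paths are first order in A, so the instantaneous fraction to R is constant: dC_R/d(−C_A) = k₁/(k₁+k₂) = 0.4484.
C_R = 0.4484·(C_{A0}−C_A) = 0.4484×5.002 = 2.24 mol/L.

2.24 mol/L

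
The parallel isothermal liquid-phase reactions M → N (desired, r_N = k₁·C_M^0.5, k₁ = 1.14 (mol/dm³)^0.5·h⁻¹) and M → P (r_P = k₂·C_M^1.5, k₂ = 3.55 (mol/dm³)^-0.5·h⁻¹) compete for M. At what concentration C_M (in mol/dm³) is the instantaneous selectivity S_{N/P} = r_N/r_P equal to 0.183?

1.75 mol/dm³

S_{N/P} = (k₁/k₂)·C_M⁻¹ ⇒ C_M = (S·k₂/k₁)^(-1).
= (0.183×3.55/1.14)^(-1) = (0.5699)^(-1) = 1.75 mol/dm³.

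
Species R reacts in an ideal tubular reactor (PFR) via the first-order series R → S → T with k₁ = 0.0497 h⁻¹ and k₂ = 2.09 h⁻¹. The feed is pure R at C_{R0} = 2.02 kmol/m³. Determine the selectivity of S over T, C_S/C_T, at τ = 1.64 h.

Solving the coupled first-order balances gives C_S(τ) = [k₁/(k₂−k₁)]·C_{R0}·(e^(−k₁τ) − e^(−k₂τ)).
e^(−k₁τ) = e^(−0.0497×1.64) = e^(−0.08151) = 0.9217; e^(−k₂τ) = e^(−3.428) = 0.03246.
C_S = 0.0497×2.02/(2.09−0.0497) × (0.9217−0.03246) = 0.04921×0.8893 = 0.04376 kmol/m³.
C_R = C_{R0}e^(−k₁τ) = 1.862 kmol/m³, so C_T = C_{R0}−C_R−C_S = 0.1144 kmol/m³; C_S/C_T = 0.383.

0.383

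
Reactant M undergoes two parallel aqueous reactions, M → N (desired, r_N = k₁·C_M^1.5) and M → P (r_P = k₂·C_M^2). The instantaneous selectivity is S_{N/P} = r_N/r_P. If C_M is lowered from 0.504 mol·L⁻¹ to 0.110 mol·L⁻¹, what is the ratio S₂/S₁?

S_{N/P} = (k₁/k₂)·C_M^-0.5, so S₂/S₁ = (C_{M,2}/C_{M,1})^-0.5.
= (0.110/0.504)^(-0.5) = (0.2183)^(-0.5) = 2.14.
Selectivity toward N rises as C_M falls — low-concentration operation is favoured.

2.14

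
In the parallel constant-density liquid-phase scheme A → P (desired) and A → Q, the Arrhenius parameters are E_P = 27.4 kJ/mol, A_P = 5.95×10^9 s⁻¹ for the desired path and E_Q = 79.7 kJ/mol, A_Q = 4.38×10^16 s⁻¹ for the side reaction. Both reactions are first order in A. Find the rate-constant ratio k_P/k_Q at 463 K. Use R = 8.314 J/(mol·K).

0.108

k_P/k_Q = (A_P/A_Q)·exp[−(E_P−E_Q)/(RT)] = (A_P/A_Q)·exp[(E_Q−E_P)/(RT)].
(E_Q−E_P)/(RT) = (79.7−27.4)×10³/(8.314×463) = 52300/3849 = 13.59.
k_P/k_Q = (5.95×10^9/4.38×10^16)·exp(13.59) = 1.358×10^-7 × 7.954×10^5 = 0.108.
Since E_P < E_Q, lowering the temperature improves selectivity toward P.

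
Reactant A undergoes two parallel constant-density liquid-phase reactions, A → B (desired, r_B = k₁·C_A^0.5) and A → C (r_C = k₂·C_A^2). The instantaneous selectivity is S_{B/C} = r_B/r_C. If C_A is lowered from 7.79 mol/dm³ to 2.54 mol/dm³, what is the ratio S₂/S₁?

S_{B/C} = (k₁/k₂)·C_A^-1.5, so S₂/S₁ = (C_{A,2}/C_{A,1})^-1.5.
= (2.54/7.79)^(-1.5) = (0.3261)^(-1.5) = 5.37.
Selectivity toward B rises as C_A falls — low-concentration operation is favoured.

5.37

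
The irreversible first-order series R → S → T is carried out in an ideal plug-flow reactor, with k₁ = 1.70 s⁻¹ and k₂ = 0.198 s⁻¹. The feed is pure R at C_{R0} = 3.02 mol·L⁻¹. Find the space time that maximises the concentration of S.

1.43 s

Setting dC_S/dτ = 0 gives τ_opt = ln(k₂/k₁)/(k₂−k₁).
= ln(0.198/1.70)/(0.198−1.70) = ln(0.1165)/-1.502 = -2.150/-1.502 = 1.43 s.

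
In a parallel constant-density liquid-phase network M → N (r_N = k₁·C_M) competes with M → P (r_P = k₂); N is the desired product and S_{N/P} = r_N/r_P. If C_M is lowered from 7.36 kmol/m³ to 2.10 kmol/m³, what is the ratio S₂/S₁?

0.285

S_{N/P} = (k₁/k₂)·C_M, so S₂/S₁ = (C_{M,2}/C_{M,1}).
= 2.10/7.36 = 0.285.
Selectivity toward N falls as C_M falls — high-concentration operation is favoured.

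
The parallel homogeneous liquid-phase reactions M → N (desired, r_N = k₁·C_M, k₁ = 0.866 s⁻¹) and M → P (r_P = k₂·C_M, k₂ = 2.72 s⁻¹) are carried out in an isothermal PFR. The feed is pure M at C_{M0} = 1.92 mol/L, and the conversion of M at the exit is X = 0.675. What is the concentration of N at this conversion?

0.313 mol/L

C_M = C_{M0}(1−X) = 0.6240 mol/L.
Both paths are first order in M, so the instantaneous fraction to N is constant: dC_N/d(−C_M) = k₁/(k₁+k₂) = 0.2415.
C_N = 0.2415·(C_{M0}−C_M) = 0.2415×1.296 = 0.313 mol/L.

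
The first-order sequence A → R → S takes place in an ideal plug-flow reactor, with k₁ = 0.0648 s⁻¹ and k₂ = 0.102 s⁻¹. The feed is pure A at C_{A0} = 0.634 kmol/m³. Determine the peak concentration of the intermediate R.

0.183 kmol/m³

For a first-order series the maximum intermediate yield is C_{R,max}/C_{A0} = (k₁/k₂)^[k₂/(k₂−k₁)].
= (0.0648/0.102)^(0.102/(0.102−0.0648)) = (0.6353)^(2.742) = 0.2883.
C_{R,max} = 0.2883×0.634 = 0.183 kmol/m³.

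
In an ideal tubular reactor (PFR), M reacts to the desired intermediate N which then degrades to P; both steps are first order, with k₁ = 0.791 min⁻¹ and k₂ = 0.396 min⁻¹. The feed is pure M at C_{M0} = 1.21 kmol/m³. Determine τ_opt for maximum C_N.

Setting dC_N/dτ = 0 gives τ_opt = ln(k₂/k₁)/(k₂−k₁).
= ln(0.396/0.791)/(0.396−0.791) = ln(0.5006)/-0.3950 = -0.6919/-0.3950 = 1.75 min.

1.75 min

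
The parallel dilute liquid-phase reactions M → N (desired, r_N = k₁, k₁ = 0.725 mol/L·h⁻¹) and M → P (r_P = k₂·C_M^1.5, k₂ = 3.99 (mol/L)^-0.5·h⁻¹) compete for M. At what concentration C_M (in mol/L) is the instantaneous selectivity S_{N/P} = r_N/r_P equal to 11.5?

S_{N/P} = (k₁/k₂)·C_M^-1.5 ⇒ C_M = (S·k₂/k₁)^(1/(-1.5)).
= (11.5×3.99/0.725)^(-0.6667) = (63.29)^(-0.6667) = 0.0630 mol/L.

0.0630 mol/L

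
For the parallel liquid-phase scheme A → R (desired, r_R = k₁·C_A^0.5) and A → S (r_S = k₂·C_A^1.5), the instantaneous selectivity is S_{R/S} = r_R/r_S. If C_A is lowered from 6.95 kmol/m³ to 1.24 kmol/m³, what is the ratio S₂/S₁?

S_{R/S} = (k₁/k₂)·C_A⁻¹, so S₂/S₁ = (C_{A,2}/C_{A,1})⁻¹.
= 6.95/1.24 = 5.60.
Selectivity toward R rises as C_A falls — low-concentration operation is favoured.

5.60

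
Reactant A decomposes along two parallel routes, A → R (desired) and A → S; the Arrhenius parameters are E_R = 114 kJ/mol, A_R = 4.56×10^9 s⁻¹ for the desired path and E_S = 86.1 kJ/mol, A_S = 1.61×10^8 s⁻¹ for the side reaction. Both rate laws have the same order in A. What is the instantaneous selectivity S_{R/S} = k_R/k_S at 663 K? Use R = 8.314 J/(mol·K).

With equal orders, S_{R/S} = k_R/k_S = (A_R/A_S)·exp[(E_S−E_R)/(RT)].
(E_S−E_R)/(RT) = (86.1−114)×10³/(8.314×663) = -27900/5512 = -5.062.
k_R/k_S = (4.56×10^9/1.61×10^8)·exp(-5.062) = 28.32 × 0.006336 = 0.179.

0.179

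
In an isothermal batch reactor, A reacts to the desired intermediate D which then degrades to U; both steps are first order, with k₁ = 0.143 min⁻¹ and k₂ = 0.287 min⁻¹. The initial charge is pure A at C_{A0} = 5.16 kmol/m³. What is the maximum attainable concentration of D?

For a first-order series the maximum intermediate yield is C_{D,max}/C_{A0} = (k₁/k₂)^[k₂/(k₂−k₁)].
= (0.143/0.287)^(0.287/(0.287−0.143)) = (0.4983)^(1.993) = 0.2495.
C_{D,max} = 0.2495×5.16 = 1.29 kmol/m³.

1.29 kmol/m³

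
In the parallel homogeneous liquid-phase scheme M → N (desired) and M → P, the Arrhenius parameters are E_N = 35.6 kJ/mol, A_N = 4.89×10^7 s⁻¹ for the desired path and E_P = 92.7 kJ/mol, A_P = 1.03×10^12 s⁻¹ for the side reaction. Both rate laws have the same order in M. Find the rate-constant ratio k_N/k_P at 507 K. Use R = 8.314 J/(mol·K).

Since both paths have the same order in M, the concentration cancels and S_{N/P} = k_N/k_P = (A_N/A_P)·exp[(E_P−E_N)/(RT)].
(E_P−E_N)/(RT) = (92.7−35.6)×10³/(8.314×507) = 57100/4215 = 13.55.
k_N/k_P = (4.89×10^7/1.03×10^12)·exp(13.55) = 4.748×10^-5 × 7.639×10^5 = 36.3.
Since E_N < E_P, lowering the temperature improves selectivity toward N.

36.3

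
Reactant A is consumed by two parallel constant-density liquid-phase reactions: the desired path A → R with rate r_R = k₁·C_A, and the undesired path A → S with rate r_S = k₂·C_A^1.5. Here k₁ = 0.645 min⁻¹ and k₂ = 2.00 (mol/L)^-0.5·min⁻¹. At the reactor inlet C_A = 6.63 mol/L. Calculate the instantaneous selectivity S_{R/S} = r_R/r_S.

0.125

S_{R/S} = r_R/r_S = (k₁·C_A)/(k₂·C_A^1.5) = (k₁/k₂)·C_A^-0.5.
= (0.645×6.630) / (2.00×6.630^1.5) = 4.276/34.14 = 0.125.
The undesired path is higher order in A, so low C_A (CSTR or dilute feed) favours R.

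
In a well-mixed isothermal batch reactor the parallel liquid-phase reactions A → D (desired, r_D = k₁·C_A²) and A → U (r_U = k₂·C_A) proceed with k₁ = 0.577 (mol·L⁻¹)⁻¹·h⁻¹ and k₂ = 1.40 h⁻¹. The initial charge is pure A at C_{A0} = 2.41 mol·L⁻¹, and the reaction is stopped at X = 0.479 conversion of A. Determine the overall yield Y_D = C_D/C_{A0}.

0.204

C_A = C_{A0}(1−X) = 1.256 mol·L⁻¹.
Along a PFR/batch, dC_U/dC_A = −r_U/(r_D+r_U) = −k₂/(k₂+k₁·C_A).
Integrating from C_{A0} to C_A: C_U = (1.40/0.577)·ln[(1.40+0.577·2.41)/(1.40+0.577·1.26)] = 2.426·ln(2.791/2.124) = 0.6617 mol·L⁻¹.
Then C_D = (C_{A0}−C_A) − C_U = 1.154 − 0.6617 = 0.4927 mol·L⁻¹.
Y_D = C_D/C_{A0} = 0.4927/2.41 = 0.204.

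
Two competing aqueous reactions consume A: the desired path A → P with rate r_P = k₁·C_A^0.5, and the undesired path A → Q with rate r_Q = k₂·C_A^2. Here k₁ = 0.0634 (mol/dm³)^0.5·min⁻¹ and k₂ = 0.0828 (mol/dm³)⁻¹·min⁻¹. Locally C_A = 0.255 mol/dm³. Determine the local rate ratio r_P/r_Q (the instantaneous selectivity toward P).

S_{P/Q} = r_P/r_Q = (k₁·C_A^0.5)/(k₂·C_A^2) = (k₁/k₂)·C_A^-1.5.
= (0.0634×0.2550^0.5) / (0.0828×0.2550^2) = 0.03202/0.005384 = 5.95.
The undesired path is higher order in A, so low C_A (CSTR or dilute feed) favours P.

5.95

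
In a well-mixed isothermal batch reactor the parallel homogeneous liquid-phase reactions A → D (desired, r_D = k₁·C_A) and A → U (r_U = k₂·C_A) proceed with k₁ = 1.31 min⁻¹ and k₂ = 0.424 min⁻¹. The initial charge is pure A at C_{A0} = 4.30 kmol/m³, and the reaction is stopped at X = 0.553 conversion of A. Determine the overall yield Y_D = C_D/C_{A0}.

0.418

C_A = C_{A0}(1−X) = 1.922 kmol/m³.
Both paths are first order in A, so the instantaneous fraction to D is constant: dC_D/d(−C_A) = k₁/(k₁+k₂) = 0.7555.
C_D = 0.7555·(C_{A0}−C_A) = 0.7555×2.378 = 1.80 kmol/m³.
Y_D = C_D/C_{A0} = 1.796/4.30 = 0.418.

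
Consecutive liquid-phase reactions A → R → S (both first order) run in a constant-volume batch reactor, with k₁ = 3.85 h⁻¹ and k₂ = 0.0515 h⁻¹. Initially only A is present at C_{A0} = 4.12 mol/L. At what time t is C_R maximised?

Setting dC_R/dt = 0 gives t_opt = ln(k₂/k₁)/(k₂−k₁).
= ln(0.0515/3.85)/(0.0515−3.85) = ln(0.01338)/-3.799 = -4.314/-3.799 = 1.14 h.

1.14 h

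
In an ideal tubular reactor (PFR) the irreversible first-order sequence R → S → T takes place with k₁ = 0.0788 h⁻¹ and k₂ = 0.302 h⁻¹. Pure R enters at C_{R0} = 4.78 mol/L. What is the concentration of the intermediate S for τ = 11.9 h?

The intermediate concentration in a first-order A→B→C sequence is C_S = k₁C_{R0}(e^(−k₁τ) − e^(−k₂τ))/(k₂−k₁).
e^(−k₁τ) = e^(−0.0788×11.9) = e^(−0.9377) = 0.3915; e^(−k₂τ) = e^(−3.594) = 0.02749.
C_S = 0.0788×4.78/(0.302−0.0788) × (0.3915−0.02749) = 1.688×0.3640 = 0.6143 mol/L.

0.614 mol/L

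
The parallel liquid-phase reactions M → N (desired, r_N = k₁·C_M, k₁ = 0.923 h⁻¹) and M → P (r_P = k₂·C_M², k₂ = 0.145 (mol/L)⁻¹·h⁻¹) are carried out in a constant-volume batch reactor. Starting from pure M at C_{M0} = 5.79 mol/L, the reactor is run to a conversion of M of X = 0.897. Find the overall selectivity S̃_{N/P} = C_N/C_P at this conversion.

C_M = C_{M0}(1−X) = 0.5964 mol/L.
Along a PFR/batch, dC_N/dC_M = −r_N/(r_N+r_P) = −k₁/(k₁+k₂·C_M).
Integrating from C_{M0} to C_M: C_N = (0.923/0.145)·ln[(0.923+0.145·5.79)/(0.923+0.145·0.596)] = 6.366·ln(1.763/1.009) = 3.548 mol/L.
C_P = (C_{M0}−C_M)−C_N = 1.646 mol/L; S̃_{N/P} = 3.548/1.646 = 2.16.

2.16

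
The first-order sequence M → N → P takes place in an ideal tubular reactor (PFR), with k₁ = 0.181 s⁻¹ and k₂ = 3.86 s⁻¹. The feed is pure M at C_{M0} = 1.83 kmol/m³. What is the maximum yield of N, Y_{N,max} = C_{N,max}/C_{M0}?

0.0403

Evaluating C_N at τ_opt = ln(k₂/k₁)/(k₂−k₁) gives C_{N,max}/C_{M0} = (k₁/k₂)^[k₂/(k₂−k₁)].
= (0.181/3.86)^(3.86/(3.86−0.181)) = (0.04689)^(1.049) = 0.04034.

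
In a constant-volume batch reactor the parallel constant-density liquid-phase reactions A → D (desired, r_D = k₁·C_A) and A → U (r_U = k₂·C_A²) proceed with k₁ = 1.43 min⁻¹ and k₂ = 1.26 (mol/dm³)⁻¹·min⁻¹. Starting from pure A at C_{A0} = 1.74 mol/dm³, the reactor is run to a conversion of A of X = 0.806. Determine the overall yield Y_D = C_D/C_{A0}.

0.436

C_A = C_{A0}(1−X) = 0.3376 mol/dm³.
Along a PFR/batch, dC_D/dC_A = −r_D/(r_D+r_U) = −k₁/(k₁+k₂·C_A).
Integrating from C_{A0} to C_A: C_D = (1.43/1.26)·ln[(1.43+1.26·1.74)/(1.43+1.26·0.338)] = 1.135·ln(3.622/1.855) = 0.7593 mol/dm³.
Y_D = C_D/C_{A0} = 0.7593/1.74 = 0.436.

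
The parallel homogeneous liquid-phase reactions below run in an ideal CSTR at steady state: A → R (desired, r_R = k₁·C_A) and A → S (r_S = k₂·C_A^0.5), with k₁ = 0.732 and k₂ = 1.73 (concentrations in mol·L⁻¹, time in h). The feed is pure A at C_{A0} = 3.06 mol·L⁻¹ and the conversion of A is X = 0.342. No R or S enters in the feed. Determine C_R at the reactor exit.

Exit C_A = C_{A0}(1−X) = 3.06×0.658 = 2.013 mol·L⁻¹.
In a CSTR the entire volume is at exit conditions, so r_R = 0.732×2.013 = 1.474 and r_S = 1.73×2.013^0.5 = 2.455.
Fraction of consumed A going to R: r_R/(r_R+r_S) = 0.3752.
C_R = 0.3752·C_{A0}·X = 0.3752×3.06×0.342 = 0.393 mol·L⁻¹.

0.393 mol·L⁻¹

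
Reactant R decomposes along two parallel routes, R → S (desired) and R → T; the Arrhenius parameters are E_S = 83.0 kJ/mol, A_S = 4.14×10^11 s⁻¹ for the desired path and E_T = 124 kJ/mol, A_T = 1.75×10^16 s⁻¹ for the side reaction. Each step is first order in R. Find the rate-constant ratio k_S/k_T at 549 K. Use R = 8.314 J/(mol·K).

0.188

Since both paths have the same order in R, the concentration cancels and S_{S/T} = k_S/k_T = (A_S/A_T)·exp[(E_T−E_S)/(RT)].
(E_T−E_S)/(RT) = (124−83.0)×10³/(8.314×549) = 41000/4564 = 8.983.
k_S/k_T = (4.14×10^11/1.75×10^16)·exp(8.983) = 2.366×10^-5 × 7963 = 0.188.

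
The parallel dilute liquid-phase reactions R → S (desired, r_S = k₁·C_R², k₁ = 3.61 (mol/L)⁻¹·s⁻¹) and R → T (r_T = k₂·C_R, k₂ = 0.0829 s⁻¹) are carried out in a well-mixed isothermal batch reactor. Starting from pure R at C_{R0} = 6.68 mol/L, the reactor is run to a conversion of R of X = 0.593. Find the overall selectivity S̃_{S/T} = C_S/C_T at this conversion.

192

C_R = C_{R0}(1−X) = 2.719 mol/L.
Along a PFR/batch, dC_T/dC_R = −r_T/(r_S+r_T) = −k₂/(k₂+k₁·C_R).
Integrating from C_{R0} to C_R: C_T = (0.0829/3.61)·ln[(0.0829+3.61·6.68)/(0.0829+3.61·2.72)] = 0.02296·ln(24.20/9.898) = 0.02053 mol/L.
Then C_S = (C_{R0}−C_R) − C_T = 3.961 − 0.02053 = 3.941 mol/L.
S̃_{S/T} = C_S/C_T = 3.941/0.02053 = 192.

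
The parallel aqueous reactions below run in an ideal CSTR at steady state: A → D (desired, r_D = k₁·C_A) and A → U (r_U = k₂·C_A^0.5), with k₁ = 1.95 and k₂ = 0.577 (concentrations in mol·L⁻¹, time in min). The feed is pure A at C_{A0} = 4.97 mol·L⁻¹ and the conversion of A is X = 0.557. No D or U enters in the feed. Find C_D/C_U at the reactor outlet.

5.01

Exit C_A = C_{A0}(1−X) = 4.97×0.443 = 2.202 mol·L⁻¹.
In a CSTR the entire volume is at exit conditions, so r_D = 1.95×2.202 = 4.293 and r_U = 0.577×2.202^0.5 = 0.8562.
Overall selectivity = C_D/C_U = r_Dτ/(r_Uτ) = r_D/r_U = 5.01.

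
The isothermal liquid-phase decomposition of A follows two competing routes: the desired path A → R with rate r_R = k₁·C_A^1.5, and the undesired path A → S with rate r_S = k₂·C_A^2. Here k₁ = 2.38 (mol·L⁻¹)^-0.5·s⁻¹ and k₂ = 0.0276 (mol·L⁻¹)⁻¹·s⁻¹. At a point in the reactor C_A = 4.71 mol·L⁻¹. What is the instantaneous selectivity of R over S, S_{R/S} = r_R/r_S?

39.7

S_{R/S} = r_R/r_S = (k₁·C_A^1.5)/(k₂·C_A^2) = (k₁/k₂)·C_A^-0.5.
= (2.38×4.710^1.5) / (0.0276×4.710^2) = 24.33/0.6123 = 39.7.
The undesired path is higher order in A, so low C_A (CSTR or dilute feed) favours R.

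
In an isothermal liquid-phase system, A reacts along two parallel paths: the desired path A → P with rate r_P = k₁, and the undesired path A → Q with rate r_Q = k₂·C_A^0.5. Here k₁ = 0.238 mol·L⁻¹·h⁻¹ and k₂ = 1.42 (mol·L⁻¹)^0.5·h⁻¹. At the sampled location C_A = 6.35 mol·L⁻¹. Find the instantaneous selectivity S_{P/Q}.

S_{P/Q} = r_P/r_Q = (k₁)/(k₂·C_A^0.5) = (k₁/k₂)·C_A^-0.5.
= (0.238) / (1.42×6.350^0.5) = 0.2380/3.578 = 0.0665.

0.0665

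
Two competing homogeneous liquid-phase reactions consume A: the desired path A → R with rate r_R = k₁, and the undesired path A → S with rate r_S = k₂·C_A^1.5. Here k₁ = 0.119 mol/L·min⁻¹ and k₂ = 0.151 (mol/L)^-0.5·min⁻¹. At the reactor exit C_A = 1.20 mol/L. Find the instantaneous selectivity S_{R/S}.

0.600

S_{R/S} = r_R/r_S = (k₁)/(k₂·C_A^1.5) = (k₁/k₂)·C_A^-1.5.
= (0.119) / (0.151×1.200^1.5) = 0.1190/0.1985 = 0.600.
The undesired path is higher order in A, so low C_A (CSTR or dilute feed) favours R.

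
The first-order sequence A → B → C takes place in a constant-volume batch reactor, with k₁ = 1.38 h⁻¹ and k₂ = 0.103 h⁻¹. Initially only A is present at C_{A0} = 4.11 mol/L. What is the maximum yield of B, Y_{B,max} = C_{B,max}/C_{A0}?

0.811

Evaluating C_B at t_opt = ln(k₂/k₁)/(k₂−k₁) gives C_{B,max}/C_{A0} = (k₁/k₂)^[k₂/(k₂−k₁)].
= (1.38/0.103)^(0.103/(0.103−1.38)) = (13.40)^(-0.08066) = 0.8111.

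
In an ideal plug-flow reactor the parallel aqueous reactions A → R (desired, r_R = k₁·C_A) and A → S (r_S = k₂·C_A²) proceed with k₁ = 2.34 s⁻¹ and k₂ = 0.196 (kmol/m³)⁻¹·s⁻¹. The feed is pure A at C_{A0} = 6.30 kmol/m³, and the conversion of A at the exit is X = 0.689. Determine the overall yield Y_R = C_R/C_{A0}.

C_A = C_{A0}(1−X) = 1.959 kmol/m³.
Along a PFR/batch, dC_R/dC_A = −r_R/(r_R+r_S) = −k₁/(k₁+k₂·C_A).
Integrating from C_{A0} to C_A: C_R = (2.34/0.196)·ln[(2.34+0.196·6.30)/(2.34+0.196·1.96)] = 11.94·ln(3.575/2.724) = 3.245 kmol/m³.
Y_R = C_R/C_{A0} = 3.245/6.30 = 0.515.

0.515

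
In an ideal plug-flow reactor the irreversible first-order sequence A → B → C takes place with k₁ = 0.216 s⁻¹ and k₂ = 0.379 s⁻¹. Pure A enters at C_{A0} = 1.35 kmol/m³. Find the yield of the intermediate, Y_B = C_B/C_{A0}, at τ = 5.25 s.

0.245

For first-order series with pure A initially, C_B(τ) = k₁C_{A0}/(k₂−k₁)·(e^(−k₁τ) − e^(−k₂τ)).
e^(−k₁τ) = e^(−0.216×5.25) = e^(−1.134) = 0.3217; e^(−k₂τ) = e^(−1.990) = 0.1367.
C_B = 0.216×1.35/(0.379−0.216) × (0.3217−0.1367) = 1.789×0.1850 = 0.3310 kmol/m³.
Y_B = C_B/C_{A0} = 0.3310/1.35 = 0.245.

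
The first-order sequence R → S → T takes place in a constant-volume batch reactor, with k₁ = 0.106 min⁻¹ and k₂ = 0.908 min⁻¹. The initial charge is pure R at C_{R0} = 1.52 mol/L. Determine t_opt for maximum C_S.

Setting dC_S/dt = 0 gives t_opt = ln(k₂/k₁)/(k₂−k₁).
= ln(0.908/0.106)/(0.908−0.106) = ln(8.566)/0.8020 = 2.148/0.8020 = 2.68 min.

2.68 min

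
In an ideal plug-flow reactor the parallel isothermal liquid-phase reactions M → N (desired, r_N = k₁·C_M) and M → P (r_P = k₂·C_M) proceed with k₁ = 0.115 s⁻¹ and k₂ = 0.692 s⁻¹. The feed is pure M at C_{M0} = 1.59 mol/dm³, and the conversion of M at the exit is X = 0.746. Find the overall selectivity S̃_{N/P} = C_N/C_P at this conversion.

0.166

C_M = C_{M0}(1−X) = 0.4039 mol/dm³.
Both paths are first order in M, so the instantaneous fraction to N is constant: dC_N/d(−C_M) = k₁/(k₁+k₂) = 0.1425.
C_N = 0.1425·(C_{M0}−C_M) = 0.1425×1.186 = 0.169 mol/dm³.
C_P = (C_{M0}−C_M)−C_N = 1.017 mol/dm³; S̃_{N/P} = 0.1690/1.017 = 0.166.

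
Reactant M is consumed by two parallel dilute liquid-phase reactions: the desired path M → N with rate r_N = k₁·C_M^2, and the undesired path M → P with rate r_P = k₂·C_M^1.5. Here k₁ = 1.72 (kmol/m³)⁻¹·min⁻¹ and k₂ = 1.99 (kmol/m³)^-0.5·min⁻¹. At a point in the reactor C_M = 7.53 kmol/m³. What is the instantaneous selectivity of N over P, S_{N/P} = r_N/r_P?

2.37

S_{N/P} = r_N/r_P = (k₁·C_M^2)/(k₂·C_M^1.5) = (k₁/k₂)·C_M^0.5.
= (1.72×7.530^2) / (1.99×7.530^1.5) = 97.53/41.12 = 2.37.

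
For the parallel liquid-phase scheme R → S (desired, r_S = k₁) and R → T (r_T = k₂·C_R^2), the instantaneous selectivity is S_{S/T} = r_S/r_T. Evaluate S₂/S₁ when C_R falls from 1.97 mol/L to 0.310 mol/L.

40.4

S_{S/T} = (k₁/k₂)·C_R^-2, so S₂/S₁ = (C_{R,2}/C_{R,1})^-2.
= (0.310/1.97)^(-2) = (0.1574)^(-2) = 40.4.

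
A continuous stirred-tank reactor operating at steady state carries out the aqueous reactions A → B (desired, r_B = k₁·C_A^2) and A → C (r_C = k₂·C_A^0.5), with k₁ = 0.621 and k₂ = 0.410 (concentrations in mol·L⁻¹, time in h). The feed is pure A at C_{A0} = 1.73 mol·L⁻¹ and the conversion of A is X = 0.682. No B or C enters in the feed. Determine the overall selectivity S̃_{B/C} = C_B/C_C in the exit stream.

Exit C_A = C_{A0}(1−X) = 1.73×0.318 = 0.5501 mol·L⁻¹.
Rates in a CSTR are evaluated at the outlet concentration: r_B = 0.621×0.5501^2 = 0.1879, r_C = 0.410×0.5501^0.5 = 0.3041.
Overall selectivity = C_B/C_C = r_Bτ/(r_Cτ) = r_B/r_C = 0.618.

0.618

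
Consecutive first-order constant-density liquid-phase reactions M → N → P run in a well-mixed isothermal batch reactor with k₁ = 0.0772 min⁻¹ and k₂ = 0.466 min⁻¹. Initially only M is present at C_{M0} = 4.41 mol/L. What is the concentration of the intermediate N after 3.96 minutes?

0.507 mol/L

The intermediate concentration in a first-order A→B→C sequence is C_N = k₁C_{M0}(e^(−k₁t) − e^(−k₂t))/(k₂−k₁).
e^(−k₁t) = e^(−0.0772×3.96) = e^(−0.3057) = 0.7366; e^(−k₂t) = e^(−1.845) = 0.1580.
C_N = 0.0772×4.41/(0.466−0.0772) × (0.7366−0.1580) = 0.8756×0.5786 = 0.5067 mol/L.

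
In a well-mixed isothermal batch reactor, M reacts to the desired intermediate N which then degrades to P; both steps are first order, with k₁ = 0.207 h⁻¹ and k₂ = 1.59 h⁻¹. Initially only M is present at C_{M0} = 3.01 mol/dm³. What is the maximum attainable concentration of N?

Evaluating C_N at t_opt = ln(k₂/k₁)/(k₂−k₁) gives C_{N,max}/C_{M0} = (k₁/k₂)^[k₂/(k₂−k₁)].
= (0.207/1.59)^(1.59/(1.59−0.207)) = (0.1302)^(1.150) = 0.09595.
C_{N,max} = 0.09595×3.01 = 0.289 mol/dm³.

0.289 mol/dm³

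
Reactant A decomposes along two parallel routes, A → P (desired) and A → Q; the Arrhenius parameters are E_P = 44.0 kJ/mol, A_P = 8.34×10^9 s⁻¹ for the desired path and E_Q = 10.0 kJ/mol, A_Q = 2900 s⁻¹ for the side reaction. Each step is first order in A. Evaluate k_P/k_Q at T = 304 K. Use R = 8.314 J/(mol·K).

4.14

Since both paths have the same order in A, the concentration cancels and S_{P/Q} = k_P/k_Q = (A_P/A_Q)·exp[(E_Q−E_P)/(RT)].
(E_Q−E_P)/(RT) = (10.0−44.0)×10³/(8.314×304) = -34000/2527 = -13.45.
k_P/k_Q = (8.34×10^9/2900)·exp(-13.45) = 2.876×10^6 × 1.438×10^-6 = 4.14.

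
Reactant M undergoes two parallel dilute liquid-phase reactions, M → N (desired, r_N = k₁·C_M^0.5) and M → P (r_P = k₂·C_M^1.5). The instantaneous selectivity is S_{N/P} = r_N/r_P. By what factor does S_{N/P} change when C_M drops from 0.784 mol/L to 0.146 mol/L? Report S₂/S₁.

S_{N/P} = (k₁/k₂)·C_M⁻¹, so S₂/S₁ = (C_{M,2}/C_{M,1})⁻¹.
= 0.784/0.146 = 5.37.
Selectivity toward N rises as C_M falls — low-concentration operation is favoured.

5.37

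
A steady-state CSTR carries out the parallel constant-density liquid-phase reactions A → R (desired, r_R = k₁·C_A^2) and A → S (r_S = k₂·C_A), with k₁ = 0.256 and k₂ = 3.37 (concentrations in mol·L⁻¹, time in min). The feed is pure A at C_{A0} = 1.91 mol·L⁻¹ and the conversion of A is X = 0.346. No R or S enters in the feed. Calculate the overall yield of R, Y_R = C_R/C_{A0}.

0.0300

Exit C_A = C_{A0}(1−X) = 1.91×0.654 = 1.249 mol·L⁻¹.
Rates in a CSTR are evaluated at the outlet concentration: r_R = 0.256×1.249^2 = 0.3994, r_S = 3.37×1.249 = 4.210.
Fraction of consumed A going to R: r_R/(r_R+r_S) = 0.08667.
C_R = 0.08667·C_{A0}·X = 0.08667×1.91×0.346 = 0.0573 mol·L⁻¹; Y_R = C_R/C_{A0} = 0.0300.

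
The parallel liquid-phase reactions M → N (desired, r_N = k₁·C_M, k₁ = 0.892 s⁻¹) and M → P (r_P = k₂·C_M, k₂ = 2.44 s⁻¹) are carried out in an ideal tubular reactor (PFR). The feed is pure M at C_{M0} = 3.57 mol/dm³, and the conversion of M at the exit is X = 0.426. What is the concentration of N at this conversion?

C_M = C_{M0}(1−X) = 2.049 mol/dm³.
Both paths are first order in M, so the instantaneous fraction to N is constant: dC_N/d(−C_M) = k₁/(k₁+k₂) = 0.2677.
C_N = 0.2677·(C_{M0}−C_M) = 0.2677×1.521 = 0.407 mol/dm³.

0.407 mol/dm³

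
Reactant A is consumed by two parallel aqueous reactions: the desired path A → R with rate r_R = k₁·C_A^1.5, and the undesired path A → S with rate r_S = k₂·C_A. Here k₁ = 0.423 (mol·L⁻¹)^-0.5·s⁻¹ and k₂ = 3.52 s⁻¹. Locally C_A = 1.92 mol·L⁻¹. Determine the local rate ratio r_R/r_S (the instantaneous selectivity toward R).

S_{R/S} = r_R/r_S = (k₁·C_A^1.5)/(k₂·C_A) = (k₁/k₂)·C_A^0.5.
= (0.423×1.920^1.5) / (3.52×1.920) = 1.125/6.758 = 0.167.

0.167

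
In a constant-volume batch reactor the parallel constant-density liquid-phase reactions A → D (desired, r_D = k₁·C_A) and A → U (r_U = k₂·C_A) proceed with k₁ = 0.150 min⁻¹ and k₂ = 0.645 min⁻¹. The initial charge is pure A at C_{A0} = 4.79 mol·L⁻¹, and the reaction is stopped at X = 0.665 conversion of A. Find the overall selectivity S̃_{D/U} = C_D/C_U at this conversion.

0.233

C_A = C_{A0}(1−X) = 1.605 mol·L⁻¹.
Both paths are first order in A, so the instantaneous fraction to D is constant: dC_D/d(−C_A) = k₁/(k₁+k₂) = 0.1887.
C_D = 0.1887·(C_{A0}−C_A) = 0.1887×3.185 = 0.601 mol·L⁻¹.
C_U = (C_{A0}−C_A)−C_D = 2.584 mol·L⁻¹; S̃_{D/U} = 0.6010/2.584 = 0.233.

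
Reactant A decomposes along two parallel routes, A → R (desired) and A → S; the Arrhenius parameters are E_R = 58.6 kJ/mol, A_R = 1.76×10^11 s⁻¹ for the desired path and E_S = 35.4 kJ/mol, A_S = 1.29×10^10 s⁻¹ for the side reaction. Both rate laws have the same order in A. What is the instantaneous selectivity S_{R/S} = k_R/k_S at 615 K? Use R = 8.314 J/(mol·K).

Since both paths have the same order in A, the concentration cancels and S_{R/S} = k_R/k_S = (A_R/A_S)·exp[(E_S−E_R)/(RT)].
(E_S−E_R)/(RT) = (35.4−58.6)×10³/(8.314×615) = -23200/5113 = -4.537.
k_R/k_S = (1.76×10^11/1.29×10^10)·exp(-4.537) = 13.64 × 0.01070 = 0.146.

0.146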